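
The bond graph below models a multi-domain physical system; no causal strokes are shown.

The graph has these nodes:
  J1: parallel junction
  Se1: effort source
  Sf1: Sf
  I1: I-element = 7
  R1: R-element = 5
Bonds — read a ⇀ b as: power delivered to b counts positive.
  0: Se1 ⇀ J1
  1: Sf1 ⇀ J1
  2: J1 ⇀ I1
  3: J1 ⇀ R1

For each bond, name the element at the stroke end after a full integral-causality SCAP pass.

bond 0 →J1
bond 1 →Sf1
bond 2 →I1
bond 3 →R1

b0 stroke at J1  (Se1 (Se) sets effort on bond)
b1 stroke at Sf1  (Sf1: flow source, stroke at near end)
b2 stroke at I1  (J1: bond 0 brought effort, rest push out)
b3 stroke at R1  (0-jn J1 has e-setter on 0)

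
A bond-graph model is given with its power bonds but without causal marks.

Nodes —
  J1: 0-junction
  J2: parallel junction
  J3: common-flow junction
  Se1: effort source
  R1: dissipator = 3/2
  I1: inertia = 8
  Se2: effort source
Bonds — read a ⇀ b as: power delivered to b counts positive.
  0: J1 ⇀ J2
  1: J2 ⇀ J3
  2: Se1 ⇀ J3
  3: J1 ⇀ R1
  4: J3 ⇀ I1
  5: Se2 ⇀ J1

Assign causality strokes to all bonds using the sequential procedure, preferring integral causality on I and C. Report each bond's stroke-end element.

b2 stroke at J3  (source Se1 imposes e)
b5 stroke at J1  (Se2 (Se) sets effort on bond)
b0 stroke at J2  (J1 effort already set via bond 5)
b3 stroke at R1  (J1: bond 5 brought effort, rest push out)
b1 stroke at J3  (0-jn J2 has e-setter on 0)
b4 stroke at I1  (J3: last free bond brings flow in)

b0 →J2
b1 →J3
b2 →J3
b3 →R1
b4 →I1
b5 →J1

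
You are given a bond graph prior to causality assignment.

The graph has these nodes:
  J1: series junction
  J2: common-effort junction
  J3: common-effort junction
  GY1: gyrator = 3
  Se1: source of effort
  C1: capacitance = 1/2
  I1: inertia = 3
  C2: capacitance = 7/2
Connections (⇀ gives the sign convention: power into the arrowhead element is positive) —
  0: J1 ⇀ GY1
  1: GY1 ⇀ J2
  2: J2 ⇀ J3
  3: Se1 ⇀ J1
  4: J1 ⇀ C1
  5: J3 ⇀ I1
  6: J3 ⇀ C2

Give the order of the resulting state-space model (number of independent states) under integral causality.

3  (C1, C2, I1 all integral)

β3 stroke at J1  (Se1 (Se) sets effort on bond)
β4 stroke at J1  (C1 integral (e out))
β0 stroke at GY1  (only one flow-in slot at J1)
β1 stroke at GY1  (GY GY1: same side as bond 0)
β2 stroke at J2  (only one effort-in slot at J2)
β5 stroke at I1  (I1: I, integral causality)
β6 stroke at J3  (J3: last free bond brings effort in)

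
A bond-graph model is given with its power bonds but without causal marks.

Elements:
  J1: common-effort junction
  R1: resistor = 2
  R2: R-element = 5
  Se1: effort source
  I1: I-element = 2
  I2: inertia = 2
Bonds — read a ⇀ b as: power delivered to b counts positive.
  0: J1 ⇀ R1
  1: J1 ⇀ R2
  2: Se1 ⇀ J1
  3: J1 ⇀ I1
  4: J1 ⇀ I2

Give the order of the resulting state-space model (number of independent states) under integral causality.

2  (I1, I2 all integral)

bond 2 →J1  (Se1: effort source, stroke at far end)
bond 0 →R1  (0-jn J1 has e-setter on 2)
bond 1 →R2  (J1 effort already set via bond 2)
bond 3 →I1  (0-jn J1 has e-setter on 2)
bond 4 →I2  (common-e at J1 fixed by 2)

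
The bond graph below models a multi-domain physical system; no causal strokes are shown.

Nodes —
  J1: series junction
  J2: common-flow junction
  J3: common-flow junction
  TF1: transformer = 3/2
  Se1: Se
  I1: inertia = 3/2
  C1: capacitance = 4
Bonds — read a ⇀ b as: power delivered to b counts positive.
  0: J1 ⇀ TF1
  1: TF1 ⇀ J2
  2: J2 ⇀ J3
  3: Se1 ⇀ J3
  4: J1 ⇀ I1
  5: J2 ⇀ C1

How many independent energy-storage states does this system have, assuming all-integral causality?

2  (C1, I1 all integral)

b3 |J3  (Se1 fixes effort; stroke away)
b2 |J2  (only one flow-in slot at J3)
b4 |I1  (I1 integral (f out))
b0 |J1  (common-f at J1 fixed by 4)
b1 |TF1  (through TF1, causality passes straight; one stroke at TF1)
b5 |J2  (J2 flow already set via bond 1)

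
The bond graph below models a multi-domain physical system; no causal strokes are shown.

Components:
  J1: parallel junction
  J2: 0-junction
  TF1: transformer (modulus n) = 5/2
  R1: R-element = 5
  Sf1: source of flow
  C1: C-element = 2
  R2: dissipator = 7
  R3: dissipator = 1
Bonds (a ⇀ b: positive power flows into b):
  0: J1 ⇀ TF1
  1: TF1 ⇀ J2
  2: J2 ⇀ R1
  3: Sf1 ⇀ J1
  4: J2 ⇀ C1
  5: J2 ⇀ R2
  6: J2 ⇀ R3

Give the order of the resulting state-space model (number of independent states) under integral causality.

bond 3 stroke→Sf1  (Sf1 (Sf) sets flow on bond)
bond 0 stroke→J1  (only one effort-in slot at J1)
bond 1 stroke→TF1  (through TF1, causality passes straight; one stroke at TF1)
bond 4 stroke→J2  (prefer integral on C1)
bond 2 stroke→R1  (J2 effort already set via bond 4)
bond 5 stroke→R2  (common-e at J2 fixed by 4)
bond 6 stroke→R3  (J2: bond 4 brought effort, rest push out)

1  (C1 all integral)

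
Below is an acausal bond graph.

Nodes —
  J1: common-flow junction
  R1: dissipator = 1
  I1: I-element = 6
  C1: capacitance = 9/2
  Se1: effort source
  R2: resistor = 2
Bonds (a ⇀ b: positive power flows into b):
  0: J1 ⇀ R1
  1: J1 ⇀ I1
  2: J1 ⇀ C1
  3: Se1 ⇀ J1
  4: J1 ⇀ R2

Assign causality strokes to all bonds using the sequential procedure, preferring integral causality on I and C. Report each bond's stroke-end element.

bond 0 stroke at J1
bond 1 stroke at I1
bond 2 stroke at J1
bond 3 stroke at J1
bond 4 stroke at J1

β3 |J1  (Se1: effort source, stroke at far end)
β1 |I1  (I1: I, integral causality)
β0 |J1  (J1 flow already set via bond 1)
β2 |J1  (common-f at J1 fixed by 1)
β4 |J1  (J1: bond 1 brought flow, rest push out)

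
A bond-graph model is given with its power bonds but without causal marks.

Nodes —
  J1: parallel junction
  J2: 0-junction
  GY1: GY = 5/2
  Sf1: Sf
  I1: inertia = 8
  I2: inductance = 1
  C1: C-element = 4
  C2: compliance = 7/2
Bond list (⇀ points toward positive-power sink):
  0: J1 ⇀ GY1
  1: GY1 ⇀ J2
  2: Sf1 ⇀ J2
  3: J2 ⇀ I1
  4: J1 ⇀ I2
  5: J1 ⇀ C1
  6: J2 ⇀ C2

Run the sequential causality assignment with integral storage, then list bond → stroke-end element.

b0 →GY1
b1 →GY1
b2 →Sf1
b3 →I1
b4 →I2
b5 →J1
b6 →J2

bond 2 →Sf1  (source Sf1 imposes f)
bond 3 →I1  (I1 integral (f out))
bond 4 →I2  (I2: I, integral causality)
bond 5 →J1  (C1: C, integral causality)
bond 0 →GY1  (common-e at J1 fixed by 5)
bond 1 →GY1  (GY1 both-in/both-out from 0)
bond 6 →J2  (J2 needs exactly one e-in)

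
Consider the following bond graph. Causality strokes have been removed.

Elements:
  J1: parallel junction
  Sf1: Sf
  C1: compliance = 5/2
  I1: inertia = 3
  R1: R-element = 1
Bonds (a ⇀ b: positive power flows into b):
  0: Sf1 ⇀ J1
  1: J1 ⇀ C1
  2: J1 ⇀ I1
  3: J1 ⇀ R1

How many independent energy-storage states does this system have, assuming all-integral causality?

#0 stroke at Sf1  (source Sf1 imposes f)
#1 stroke at J1  (C1 outputs effort q/C1)
#2 stroke at I1  (common-e at J1 fixed by 1)
#3 stroke at R1  (J1: bond 1 brought effort, rest push out)

2  (C1, I1 all integral)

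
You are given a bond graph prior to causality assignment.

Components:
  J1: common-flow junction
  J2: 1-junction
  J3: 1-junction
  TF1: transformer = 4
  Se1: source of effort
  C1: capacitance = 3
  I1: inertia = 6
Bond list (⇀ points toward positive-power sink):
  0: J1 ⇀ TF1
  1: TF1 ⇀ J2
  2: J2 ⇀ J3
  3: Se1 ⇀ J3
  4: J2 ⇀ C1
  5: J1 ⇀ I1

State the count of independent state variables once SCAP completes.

2  (C1, I1 all integral)

#3 stroke at J3  (Se1: effort source, stroke at far end)
#2 stroke at J2  (J3 needs exactly one f-in)
#4 stroke at J2  (C1 outputs effort q/C1)
#1 stroke at TF1  (only one flow-in slot at J2)
#0 stroke at J1  (TF TF1: opposite of bond 1)
#5 stroke at I1  (only one flow-in slot at J1)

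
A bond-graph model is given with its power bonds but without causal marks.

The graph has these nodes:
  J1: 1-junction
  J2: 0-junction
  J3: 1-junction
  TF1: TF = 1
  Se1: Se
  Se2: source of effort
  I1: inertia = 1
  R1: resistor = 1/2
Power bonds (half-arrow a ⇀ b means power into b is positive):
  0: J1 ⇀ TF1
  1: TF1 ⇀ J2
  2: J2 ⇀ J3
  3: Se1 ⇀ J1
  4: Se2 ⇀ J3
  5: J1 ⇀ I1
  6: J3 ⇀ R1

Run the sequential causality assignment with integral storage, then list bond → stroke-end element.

β0 stroke at J1
β1 stroke at TF1
β2 stroke at J2
β3 stroke at J1
β4 stroke at J3
β5 stroke at I1
β6 stroke at J3

#3 stroke at J1  (Se1: effort source, stroke at far end)
#4 stroke at J3  (Se2 (Se) sets effort on bond)
#5 stroke at I1  (I1 integral (f out))
#0 stroke at J1  (1-jn J1 has f-setter on 5)
#1 stroke at TF1  (TF1 one-in-one-out from 0)
#2 stroke at J2  (closing 0-jn rule on J2)
#6 stroke at J3  (common-f at J3 fixed by 2)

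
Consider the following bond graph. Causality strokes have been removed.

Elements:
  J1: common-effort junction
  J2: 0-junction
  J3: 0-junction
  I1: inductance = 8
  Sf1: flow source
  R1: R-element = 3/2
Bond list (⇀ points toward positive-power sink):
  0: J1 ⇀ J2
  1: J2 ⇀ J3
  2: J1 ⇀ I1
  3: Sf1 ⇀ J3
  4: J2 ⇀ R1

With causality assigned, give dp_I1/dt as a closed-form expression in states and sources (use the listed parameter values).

dp_I1/dt = 3*F_Sf1/2 - 3*p_I1/16

bond 3 stroke at Sf1  (Sf1 fixes flow; stroke at Sf1)
bond 1 stroke at J3  (J3 needs exactly one e-in)
bond 2 stroke at I1  (prefer integral on I1)
bond 0 stroke at J1  (only one effort-in slot at J1)
bond 4 stroke at J2  (only one effort-in slot at J2)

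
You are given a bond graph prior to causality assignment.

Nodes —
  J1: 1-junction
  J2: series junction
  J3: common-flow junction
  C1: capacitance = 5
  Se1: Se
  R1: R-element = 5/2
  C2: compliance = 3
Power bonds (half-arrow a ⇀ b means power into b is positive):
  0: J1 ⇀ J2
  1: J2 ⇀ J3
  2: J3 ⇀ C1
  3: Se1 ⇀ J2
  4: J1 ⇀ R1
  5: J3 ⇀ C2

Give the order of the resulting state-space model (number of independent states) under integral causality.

2  (C1, C2 all integral)

β3 |J2  (source Se1 imposes e)
β2 |J3  (prefer integral on C1)
β5 |J3  (C2 integral (e out))
β1 |J2  (only one flow-in slot at J3)
β0 |J1  (J2 needs exactly one f-in)
β4 |R1  (closing 1-jn rule on J1)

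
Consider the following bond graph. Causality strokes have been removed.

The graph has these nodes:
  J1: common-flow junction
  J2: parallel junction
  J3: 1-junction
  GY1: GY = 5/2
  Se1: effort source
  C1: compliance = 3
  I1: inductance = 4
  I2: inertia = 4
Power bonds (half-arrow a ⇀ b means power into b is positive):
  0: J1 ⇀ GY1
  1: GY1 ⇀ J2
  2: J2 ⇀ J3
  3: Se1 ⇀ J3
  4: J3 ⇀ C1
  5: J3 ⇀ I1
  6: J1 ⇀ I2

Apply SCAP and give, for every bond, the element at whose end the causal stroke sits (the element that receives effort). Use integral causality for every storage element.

b3 stroke→J3  (Se1 fixes effort; stroke away)
b4 stroke→J3  (C1: C, integral causality)
b5 stroke→I1  (prefer integral on I1)
b2 stroke→J3  (common-f at J3 fixed by 5)
b1 stroke→J2  (closing 0-jn rule on J2)
b0 stroke→J1  (GY1 both-in/both-out from 1)
b6 stroke→I2  (only one flow-in slot at J1)

#0 stroke at J1
#1 stroke at J2
#2 stroke at J3
#3 stroke at J3
#4 stroke at J3
#5 stroke at I1
#6 stroke at I2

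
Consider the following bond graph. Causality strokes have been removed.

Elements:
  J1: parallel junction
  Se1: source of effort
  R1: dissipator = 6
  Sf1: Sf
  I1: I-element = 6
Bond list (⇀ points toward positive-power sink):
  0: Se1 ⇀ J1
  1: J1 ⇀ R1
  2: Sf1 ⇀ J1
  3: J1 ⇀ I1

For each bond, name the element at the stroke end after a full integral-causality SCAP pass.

b0 |J1
b1 |R1
b2 |Sf1
b3 |I1

b0 →J1  (Se1: effort source, stroke at far end)
b2 →Sf1  (Sf1 (Sf) sets flow on bond)
b1 →R1  (J1 effort already set via bond 0)
b3 →I1  (common-e at J1 fixed by 0)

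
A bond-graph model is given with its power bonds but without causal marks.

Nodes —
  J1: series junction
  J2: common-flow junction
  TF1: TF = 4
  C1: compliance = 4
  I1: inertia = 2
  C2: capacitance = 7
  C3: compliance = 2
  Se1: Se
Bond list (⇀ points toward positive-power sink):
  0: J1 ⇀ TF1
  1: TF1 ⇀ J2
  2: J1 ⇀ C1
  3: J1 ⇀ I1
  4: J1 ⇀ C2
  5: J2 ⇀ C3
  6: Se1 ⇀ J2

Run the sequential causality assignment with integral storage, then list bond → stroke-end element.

bond 6 stroke at J2  (Se1: effort source, stroke at far end)
bond 2 stroke at J1  (C1 integral (e out))
bond 3 stroke at I1  (I1 integral (f out))
bond 0 stroke at J1  (common-f at J1 fixed by 3)
bond 4 stroke at J1  (common-f at J1 fixed by 3)
bond 1 stroke at TF1  (TF1 one-in-one-out from 0)
bond 5 stroke at J2  (common-f at J2 fixed by 1)

b0 stroke at J1
b1 stroke at TF1
b2 stroke at J1
b3 stroke at I1
b4 stroke at J1
b5 stroke at J2
b6 stroke at J2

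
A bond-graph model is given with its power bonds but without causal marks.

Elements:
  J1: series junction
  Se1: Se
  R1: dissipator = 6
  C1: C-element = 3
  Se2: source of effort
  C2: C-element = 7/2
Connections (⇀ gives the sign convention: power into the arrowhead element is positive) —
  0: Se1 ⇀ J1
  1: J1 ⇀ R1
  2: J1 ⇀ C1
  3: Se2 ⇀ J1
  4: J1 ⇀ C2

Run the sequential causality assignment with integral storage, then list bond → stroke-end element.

#0 |J1  (Se1 (Se) sets effort on bond)
#3 |J1  (Se2 fixes effort; stroke away)
#2 |J1  (C1 outputs effort q/C1)
#4 |J1  (C2 outputs effort q/C2)
#1 |R1  (J1: last free bond brings flow in)

bond 0 stroke at J1
bond 1 stroke at R1
bond 2 stroke at J1
bond 3 stroke at J1
bond 4 stroke at J1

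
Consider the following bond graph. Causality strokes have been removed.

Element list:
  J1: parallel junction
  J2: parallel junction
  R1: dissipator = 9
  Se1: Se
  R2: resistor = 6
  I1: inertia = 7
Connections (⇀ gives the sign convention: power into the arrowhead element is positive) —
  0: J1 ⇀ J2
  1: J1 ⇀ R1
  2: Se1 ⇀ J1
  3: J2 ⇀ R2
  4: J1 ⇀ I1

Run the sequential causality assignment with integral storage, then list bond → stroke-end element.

#2 |J1  (Se1 (Se) sets effort on bond)
#0 |J2  (common-e at J1 fixed by 2)
#1 |R1  (J1 effort already set via bond 2)
#4 |I1  (0-jn J1 has e-setter on 2)
#3 |R2  (J2 effort already set via bond 0)

β0 stroke at J2
β1 stroke at R1
β2 stroke at J1
β3 stroke at R2
β4 stroke at I1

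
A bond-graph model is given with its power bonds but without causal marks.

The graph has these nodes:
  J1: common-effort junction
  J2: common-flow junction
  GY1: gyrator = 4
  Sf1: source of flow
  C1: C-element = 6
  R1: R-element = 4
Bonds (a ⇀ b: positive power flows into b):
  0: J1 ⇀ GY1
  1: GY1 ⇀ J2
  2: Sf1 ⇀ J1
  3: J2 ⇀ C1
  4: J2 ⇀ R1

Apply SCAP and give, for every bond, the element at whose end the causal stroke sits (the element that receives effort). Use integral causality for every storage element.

bond 0 stroke at J1
bond 1 stroke at J2
bond 2 stroke at Sf1
bond 3 stroke at J2
bond 4 stroke at R1

#2 →Sf1  (Sf1 (Sf) sets flow on bond)
#0 →J1  (J1 needs exactly one e-in)
#1 →J2  (through GY1, causality inverts; strokes same side of GY1)
#3 →J2  (C1 outputs effort q/C1)
#4 →R1  (only one flow-in slot at J2)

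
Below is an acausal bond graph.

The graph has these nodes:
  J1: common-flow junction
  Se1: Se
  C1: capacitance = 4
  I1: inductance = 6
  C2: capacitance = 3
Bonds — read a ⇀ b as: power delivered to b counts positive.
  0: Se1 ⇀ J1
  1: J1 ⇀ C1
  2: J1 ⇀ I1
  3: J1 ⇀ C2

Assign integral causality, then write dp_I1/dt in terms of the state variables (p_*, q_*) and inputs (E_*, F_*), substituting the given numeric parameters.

dp_I1/dt = E_Se1 - q_C1/4 - q_C2/3

bond 0 |J1  (Se1: effort source, stroke at far end)
bond 1 |J1  (prefer integral on C1)
bond 2 |I1  (I1 outputs flow p/I1)
bond 3 |J1  (common-f at J1 fixed by 2)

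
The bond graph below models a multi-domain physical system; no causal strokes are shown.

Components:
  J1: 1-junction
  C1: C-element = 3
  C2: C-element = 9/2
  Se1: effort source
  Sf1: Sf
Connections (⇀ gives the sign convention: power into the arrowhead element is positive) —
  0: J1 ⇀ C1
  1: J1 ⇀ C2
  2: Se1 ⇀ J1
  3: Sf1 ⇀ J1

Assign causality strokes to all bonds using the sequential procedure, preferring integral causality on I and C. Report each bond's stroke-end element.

β0 |J1
β1 |J1
β2 |J1
β3 |Sf1

β2 stroke at J1  (Se1 (Se) sets effort on bond)
β3 stroke at Sf1  (Sf1 fixes flow; stroke at Sf1)
β0 stroke at J1  (common-f at J1 fixed by 3)
β1 stroke at J1  (1-jn J1 has f-setter on 3)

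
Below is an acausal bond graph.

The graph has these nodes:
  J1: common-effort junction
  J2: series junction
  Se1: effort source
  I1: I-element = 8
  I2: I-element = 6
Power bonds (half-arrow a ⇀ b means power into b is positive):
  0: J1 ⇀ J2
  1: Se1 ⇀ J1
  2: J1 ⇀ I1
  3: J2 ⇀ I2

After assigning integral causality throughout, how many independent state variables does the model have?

2  (I1, I2 all integral)

bond 1 stroke at J1  (Se1 (Se) sets effort on bond)
bond 0 stroke at J2  (common-e at J1 fixed by 1)
bond 2 stroke at I1  (J1 effort already set via bond 1)
bond 3 stroke at I2  (closing 1-jn rule on J2)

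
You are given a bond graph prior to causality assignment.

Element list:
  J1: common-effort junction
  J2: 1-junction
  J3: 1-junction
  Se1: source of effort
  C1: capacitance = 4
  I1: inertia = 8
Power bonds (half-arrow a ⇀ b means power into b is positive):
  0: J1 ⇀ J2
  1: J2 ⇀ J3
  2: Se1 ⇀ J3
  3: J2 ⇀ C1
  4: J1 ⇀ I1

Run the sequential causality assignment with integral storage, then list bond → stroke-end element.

bond 0 stroke→J1
bond 1 stroke→J2
bond 2 stroke→J3
bond 3 stroke→J2
bond 4 stroke→I1

#2 stroke at J3  (Se1 (Se) sets effort on bond)
#1 stroke at J2  (only one flow-in slot at J3)
#3 stroke at J2  (C1: C, integral causality)
#0 stroke at J1  (J2: last free bond brings flow in)
#4 stroke at I1  (common-e at J1 fixed by 0)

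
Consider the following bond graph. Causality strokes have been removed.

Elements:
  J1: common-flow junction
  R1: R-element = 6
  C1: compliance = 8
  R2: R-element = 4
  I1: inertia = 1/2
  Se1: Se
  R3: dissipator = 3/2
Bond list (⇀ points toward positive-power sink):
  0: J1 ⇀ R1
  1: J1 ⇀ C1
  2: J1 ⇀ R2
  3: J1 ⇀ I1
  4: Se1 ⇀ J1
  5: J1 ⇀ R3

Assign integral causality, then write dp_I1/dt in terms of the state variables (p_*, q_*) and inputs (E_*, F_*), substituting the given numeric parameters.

dp_I1/dt = E_Se1 - 23*p_I1 - q_C1/8

#4 |J1  (Se1 fixes effort; stroke away)
#1 |J1  (prefer integral on C1)
#3 |I1  (I1 outputs flow p/I1)
#0 |J1  (J1: bond 3 brought flow, rest push out)
#2 |J1  (common-f at J1 fixed by 3)
#5 |J1  (common-f at J1 fixed by 3)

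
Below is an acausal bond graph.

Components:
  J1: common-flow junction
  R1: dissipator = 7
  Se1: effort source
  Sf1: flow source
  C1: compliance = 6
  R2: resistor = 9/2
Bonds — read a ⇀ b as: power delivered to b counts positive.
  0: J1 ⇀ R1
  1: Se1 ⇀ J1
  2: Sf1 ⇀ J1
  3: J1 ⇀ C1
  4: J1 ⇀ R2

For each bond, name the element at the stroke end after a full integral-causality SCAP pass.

#1 |J1  (Se1 (Se) sets effort on bond)
#2 |Sf1  (Sf1 (Sf) sets flow on bond)
#0 |J1  (1-jn J1 has f-setter on 2)
#3 |J1  (1-jn J1 has f-setter on 2)
#4 |J1  (common-f at J1 fixed by 2)

b0 |J1
b1 |J1
b2 |Sf1
b3 |J1
b4 |J1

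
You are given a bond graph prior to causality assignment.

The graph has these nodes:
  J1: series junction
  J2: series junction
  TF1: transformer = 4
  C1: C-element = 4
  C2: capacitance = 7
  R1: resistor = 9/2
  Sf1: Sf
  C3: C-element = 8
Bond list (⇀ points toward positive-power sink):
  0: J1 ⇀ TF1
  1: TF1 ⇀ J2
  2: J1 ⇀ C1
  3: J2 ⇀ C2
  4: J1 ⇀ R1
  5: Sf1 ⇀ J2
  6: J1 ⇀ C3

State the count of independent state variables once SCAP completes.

b5 |Sf1  (Sf1 fixes flow; stroke at Sf1)
b1 |J2  (J2 flow already set via bond 5)
b3 |J2  (1-jn J2 has f-setter on 5)
b0 |TF1  (TF1 one-in-one-out from 1)
b2 |J1  (1-jn J1 has f-setter on 0)
b4 |J1  (1-jn J1 has f-setter on 0)
b6 |J1  (common-f at J1 fixed by 0)

3  (C1, C2, C3 all integral)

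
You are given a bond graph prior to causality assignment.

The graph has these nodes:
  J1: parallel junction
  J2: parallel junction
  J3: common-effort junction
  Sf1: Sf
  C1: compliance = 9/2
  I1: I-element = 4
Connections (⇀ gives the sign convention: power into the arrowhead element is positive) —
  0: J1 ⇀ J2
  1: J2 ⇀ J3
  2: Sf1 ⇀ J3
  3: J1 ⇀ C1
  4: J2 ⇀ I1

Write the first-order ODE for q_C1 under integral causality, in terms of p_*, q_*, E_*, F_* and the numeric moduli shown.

bond 2 |Sf1  (Sf1: flow source, stroke at near end)
bond 1 |J3  (J3 needs exactly one e-in)
bond 3 |J1  (C1 outputs effort q/C1)
bond 0 |J2  (J1 effort already set via bond 3)
bond 4 |I1  (common-e at J2 fixed by 0)

dq_C1/dt = F_Sf1 - p_I1/4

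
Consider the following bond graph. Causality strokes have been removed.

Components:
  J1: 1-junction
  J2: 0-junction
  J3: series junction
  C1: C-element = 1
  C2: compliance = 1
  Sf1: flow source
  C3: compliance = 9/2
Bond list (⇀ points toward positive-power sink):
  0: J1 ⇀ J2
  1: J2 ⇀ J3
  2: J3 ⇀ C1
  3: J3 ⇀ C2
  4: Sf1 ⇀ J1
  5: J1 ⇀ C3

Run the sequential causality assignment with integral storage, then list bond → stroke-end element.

bond 4 →Sf1  (source Sf1 imposes f)
bond 0 →J1  (J1 flow already set via bond 4)
bond 5 →J1  (J1 flow already set via bond 4)
bond 1 →J2  (J2: last free bond brings effort in)
bond 2 →J3  (common-f at J3 fixed by 1)
bond 3 →J3  (common-f at J3 fixed by 1)

#0 stroke→J1
#1 stroke→J2
#2 stroke→J3
#3 stroke→J3
#4 stroke→Sf1
#5 stroke→J1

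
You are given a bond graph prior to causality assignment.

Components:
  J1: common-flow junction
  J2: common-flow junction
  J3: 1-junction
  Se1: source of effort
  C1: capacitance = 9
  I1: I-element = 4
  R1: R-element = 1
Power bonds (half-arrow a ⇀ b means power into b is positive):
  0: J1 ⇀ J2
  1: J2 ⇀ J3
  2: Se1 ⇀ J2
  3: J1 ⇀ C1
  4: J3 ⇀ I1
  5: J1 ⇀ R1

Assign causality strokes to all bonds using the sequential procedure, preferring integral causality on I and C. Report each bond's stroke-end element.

#2 |J2  (Se1 fixes effort; stroke away)
#3 |J1  (C1 integral (e out))
#4 |I1  (prefer integral on I1)
#1 |J3  (1-jn J3 has f-setter on 4)
#0 |J2  (J2: bond 1 brought flow, rest push out)
#5 |J1  (J1 flow already set via bond 0)

#0 →J2
#1 →J3
#2 →J2
#3 →J1
#4 →I1
#5 →J1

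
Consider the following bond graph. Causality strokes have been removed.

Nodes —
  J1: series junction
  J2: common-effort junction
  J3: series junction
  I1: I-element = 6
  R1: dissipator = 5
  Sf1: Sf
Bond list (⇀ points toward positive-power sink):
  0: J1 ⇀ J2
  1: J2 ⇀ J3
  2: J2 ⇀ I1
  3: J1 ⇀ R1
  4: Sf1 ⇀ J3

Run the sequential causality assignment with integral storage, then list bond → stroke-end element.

b4 →Sf1  (Sf1: flow source, stroke at near end)
b1 →J3  (J3 flow already set via bond 4)
b2 →I1  (I1: I, integral causality)
b0 →J2  (J2 needs exactly one e-in)
b3 →J1  (common-f at J1 fixed by 0)

bond 0 stroke at J2
bond 1 stroke at J3
bond 2 stroke at I1
bond 3 stroke at J1
bond 4 stroke at Sf1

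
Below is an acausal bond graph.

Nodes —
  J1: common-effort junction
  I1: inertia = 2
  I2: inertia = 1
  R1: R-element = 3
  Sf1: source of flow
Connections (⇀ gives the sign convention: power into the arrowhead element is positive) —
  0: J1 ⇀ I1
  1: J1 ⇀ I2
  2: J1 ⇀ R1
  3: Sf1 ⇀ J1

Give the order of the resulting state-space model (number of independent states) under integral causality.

b3 stroke→Sf1  (Sf1 (Sf) sets flow on bond)
b0 stroke→I1  (I1 outputs flow p/I1)
b1 stroke→I2  (I2 integral (f out))
b2 stroke→J1  (J1 needs exactly one e-in)

2  (I1, I2 all integral)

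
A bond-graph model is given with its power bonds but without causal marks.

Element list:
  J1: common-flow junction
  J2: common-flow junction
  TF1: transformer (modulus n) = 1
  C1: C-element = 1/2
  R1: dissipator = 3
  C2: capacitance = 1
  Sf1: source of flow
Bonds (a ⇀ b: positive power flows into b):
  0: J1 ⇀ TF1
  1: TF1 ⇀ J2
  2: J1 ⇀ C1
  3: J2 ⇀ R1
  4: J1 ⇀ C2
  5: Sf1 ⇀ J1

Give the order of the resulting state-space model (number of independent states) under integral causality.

#5 |Sf1  (Sf1: flow source, stroke at near end)
#0 |J1  (common-f at J1 fixed by 5)
#2 |J1  (common-f at J1 fixed by 5)
#4 |J1  (J1: bond 5 brought flow, rest push out)
#1 |TF1  (TF1: transformer flips bond 0)
#3 |J2  (1-jn J2 has f-setter on 1)

2  (C1, C2 all integral)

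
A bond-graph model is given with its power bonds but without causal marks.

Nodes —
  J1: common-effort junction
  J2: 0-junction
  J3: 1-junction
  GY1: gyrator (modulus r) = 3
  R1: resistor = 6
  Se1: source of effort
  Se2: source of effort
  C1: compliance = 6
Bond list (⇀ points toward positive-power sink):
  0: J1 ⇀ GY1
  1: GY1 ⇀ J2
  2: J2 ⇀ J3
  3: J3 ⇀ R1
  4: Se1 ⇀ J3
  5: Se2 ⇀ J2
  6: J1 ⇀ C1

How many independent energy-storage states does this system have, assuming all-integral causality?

β4 stroke at J3  (Se1: effort source, stroke at far end)
β5 stroke at J2  (source Se2 imposes e)
β1 stroke at GY1  (common-e at J2 fixed by 5)
β2 stroke at J3  (0-jn J2 has e-setter on 5)
β3 stroke at R1  (J3 needs exactly one f-in)
β0 stroke at GY1  (GY1: gyrator matches bond 1)
β6 stroke at J1  (only one effort-in slot at J1)

1  (C1 all integral)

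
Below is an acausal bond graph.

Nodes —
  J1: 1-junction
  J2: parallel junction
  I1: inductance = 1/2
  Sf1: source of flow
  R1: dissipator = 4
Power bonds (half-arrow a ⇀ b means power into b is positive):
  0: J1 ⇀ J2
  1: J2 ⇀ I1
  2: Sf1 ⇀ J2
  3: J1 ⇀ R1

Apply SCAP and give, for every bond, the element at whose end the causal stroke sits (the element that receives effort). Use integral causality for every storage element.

bond 0 stroke at J2
bond 1 stroke at I1
bond 2 stroke at Sf1
bond 3 stroke at J1

#2 →Sf1  (source Sf1 imposes f)
#1 →I1  (prefer integral on I1)
#0 →J2  (J2 needs exactly one e-in)
#3 →J1  (J1 flow already set via bond 0)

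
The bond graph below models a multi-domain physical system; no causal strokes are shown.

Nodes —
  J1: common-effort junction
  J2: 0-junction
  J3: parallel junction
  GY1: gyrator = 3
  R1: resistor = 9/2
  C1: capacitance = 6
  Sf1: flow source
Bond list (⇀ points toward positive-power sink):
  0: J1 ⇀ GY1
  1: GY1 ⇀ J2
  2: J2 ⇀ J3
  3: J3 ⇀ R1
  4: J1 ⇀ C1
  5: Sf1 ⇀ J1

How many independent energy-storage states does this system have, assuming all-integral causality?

1  (C1 all integral)

bond 5 stroke→Sf1  (Sf1 (Sf) sets flow on bond)
bond 4 stroke→J1  (prefer integral on C1)
bond 0 stroke→GY1  (J1 effort already set via bond 4)
bond 1 stroke→GY1  (GY1: gyrator matches bond 0)
bond 2 stroke→J2  (J2 needs exactly one e-in)
bond 3 stroke→J3  (only one effort-in slot at J3)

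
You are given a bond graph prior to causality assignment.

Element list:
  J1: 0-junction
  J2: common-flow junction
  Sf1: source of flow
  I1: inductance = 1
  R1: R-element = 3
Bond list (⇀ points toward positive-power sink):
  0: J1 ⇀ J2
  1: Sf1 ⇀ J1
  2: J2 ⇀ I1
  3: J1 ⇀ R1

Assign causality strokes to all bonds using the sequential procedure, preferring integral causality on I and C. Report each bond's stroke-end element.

β0 stroke at J2
β1 stroke at Sf1
β2 stroke at I1
β3 stroke at J1

β1 →Sf1  (Sf1 fixes flow; stroke at Sf1)
β2 →I1  (I1: I, integral causality)
β0 →J2  (J2 flow already set via bond 2)
β3 →J1  (J1 needs exactly one e-in)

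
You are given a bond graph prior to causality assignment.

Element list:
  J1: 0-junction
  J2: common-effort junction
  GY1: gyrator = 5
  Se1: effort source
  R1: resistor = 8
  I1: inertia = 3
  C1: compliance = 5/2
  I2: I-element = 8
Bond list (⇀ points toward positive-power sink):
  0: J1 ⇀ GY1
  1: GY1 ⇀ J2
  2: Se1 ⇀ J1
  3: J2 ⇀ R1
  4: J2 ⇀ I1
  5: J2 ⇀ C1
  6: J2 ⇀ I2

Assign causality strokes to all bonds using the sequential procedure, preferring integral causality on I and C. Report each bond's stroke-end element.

β0 stroke at GY1
β1 stroke at GY1
β2 stroke at J1
β3 stroke at R1
β4 stroke at I1
β5 stroke at J2
β6 stroke at I2

bond 2 stroke→J1  (Se1 (Se) sets effort on bond)
bond 0 stroke→GY1  (common-e at J1 fixed by 2)
bond 1 stroke→GY1  (GY GY1: same side as bond 0)
bond 4 stroke→I1  (I1 outputs flow p/I1)
bond 5 stroke→J2  (C1 outputs effort q/C1)
bond 3 stroke→R1  (J2: bond 5 brought effort, rest push out)
bond 6 stroke→I2  (0-jn J2 has e-setter on 5)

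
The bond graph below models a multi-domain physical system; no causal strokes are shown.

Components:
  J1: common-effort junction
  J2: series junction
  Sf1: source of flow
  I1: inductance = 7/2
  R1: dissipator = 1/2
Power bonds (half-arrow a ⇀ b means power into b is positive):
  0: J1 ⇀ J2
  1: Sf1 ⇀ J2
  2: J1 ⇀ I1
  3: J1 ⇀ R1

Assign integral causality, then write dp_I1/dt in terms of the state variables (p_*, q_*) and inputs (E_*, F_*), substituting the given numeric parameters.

bond 1 |Sf1  (source Sf1 imposes f)
bond 0 |J2  (1-jn J2 has f-setter on 1)
bond 2 |I1  (I1: I, integral causality)
bond 3 |J1  (only one effort-in slot at J1)

dp_I1/dt = -F_Sf1/2 - p_I1/7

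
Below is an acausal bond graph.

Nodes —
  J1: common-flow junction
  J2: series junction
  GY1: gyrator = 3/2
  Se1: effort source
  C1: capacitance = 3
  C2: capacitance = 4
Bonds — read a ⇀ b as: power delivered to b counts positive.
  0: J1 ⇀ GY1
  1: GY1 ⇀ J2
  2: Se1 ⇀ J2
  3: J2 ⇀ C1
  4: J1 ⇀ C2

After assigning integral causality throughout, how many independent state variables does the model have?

#2 stroke at J2  (source Se1 imposes e)
#3 stroke at J2  (C1 integral (e out))
#1 stroke at GY1  (only one flow-in slot at J2)
#0 stroke at GY1  (GY1 both-in/both-out from 1)
#4 stroke at J1  (J1: bond 0 brought flow, rest push out)

2  (C1, C2 all integral)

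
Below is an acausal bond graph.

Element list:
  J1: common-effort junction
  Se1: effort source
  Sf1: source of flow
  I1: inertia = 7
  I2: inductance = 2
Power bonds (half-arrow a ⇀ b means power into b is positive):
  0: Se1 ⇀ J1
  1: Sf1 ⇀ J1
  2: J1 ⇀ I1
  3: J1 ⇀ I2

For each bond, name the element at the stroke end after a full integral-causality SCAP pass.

#0 →J1  (Se1: effort source, stroke at far end)
#1 →Sf1  (source Sf1 imposes f)
#2 →I1  (common-e at J1 fixed by 0)
#3 →I2  (0-jn J1 has e-setter on 0)

b0 →J1
b1 →Sf1
b2 →I1
b3 →I2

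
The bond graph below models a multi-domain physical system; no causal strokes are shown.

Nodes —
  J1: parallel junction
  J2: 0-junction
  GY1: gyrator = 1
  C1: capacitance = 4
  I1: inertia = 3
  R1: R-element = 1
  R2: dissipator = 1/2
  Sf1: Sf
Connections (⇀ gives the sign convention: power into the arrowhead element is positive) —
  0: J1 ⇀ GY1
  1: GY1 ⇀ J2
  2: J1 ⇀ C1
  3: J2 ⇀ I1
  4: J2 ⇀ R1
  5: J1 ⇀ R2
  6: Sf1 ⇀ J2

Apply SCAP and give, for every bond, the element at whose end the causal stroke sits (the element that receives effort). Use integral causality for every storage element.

#6 stroke at Sf1  (Sf1: flow source, stroke at near end)
#2 stroke at J1  (prefer integral on C1)
#0 stroke at GY1  (J1 effort already set via bond 2)
#5 stroke at R2  (0-jn J1 has e-setter on 2)
#1 stroke at GY1  (through GY1, causality inverts; strokes same side of GY1)
#3 stroke at I1  (I1: I, integral causality)
#4 stroke at J2  (J2: last free bond brings effort in)

bond 0 |GY1
bond 1 |GY1
bond 2 |J1
bond 3 |I1
bond 4 |J2
bond 5 |R2
bond 6 |Sf1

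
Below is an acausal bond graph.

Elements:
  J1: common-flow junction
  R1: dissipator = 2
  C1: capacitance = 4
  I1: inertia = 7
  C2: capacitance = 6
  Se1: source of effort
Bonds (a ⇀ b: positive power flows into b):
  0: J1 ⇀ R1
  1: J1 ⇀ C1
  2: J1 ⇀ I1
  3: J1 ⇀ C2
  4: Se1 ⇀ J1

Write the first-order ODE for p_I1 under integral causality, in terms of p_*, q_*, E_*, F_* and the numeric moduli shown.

dp_I1/dt = E_Se1 - 2*p_I1/7 - q_C1/4 - q_C2/6

#4 →J1  (Se1 (Se) sets effort on bond)
#1 →J1  (prefer integral on C1)
#2 →I1  (I1 outputs flow p/I1)
#0 →J1  (J1 flow already set via bond 2)
#3 →J1  (J1 flow already set via bond 2)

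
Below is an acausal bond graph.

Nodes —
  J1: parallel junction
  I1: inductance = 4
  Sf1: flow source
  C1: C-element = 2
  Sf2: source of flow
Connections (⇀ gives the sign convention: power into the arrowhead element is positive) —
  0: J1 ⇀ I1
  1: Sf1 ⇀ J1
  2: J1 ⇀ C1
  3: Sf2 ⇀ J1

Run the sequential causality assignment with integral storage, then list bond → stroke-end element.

β0 →I1
β1 →Sf1
β2 →J1
β3 →Sf2

#1 stroke→Sf1  (source Sf1 imposes f)
#3 stroke→Sf2  (Sf2 (Sf) sets flow on bond)
#0 stroke→I1  (I1 outputs flow p/I1)
#2 stroke→J1  (only one effort-in slot at J1)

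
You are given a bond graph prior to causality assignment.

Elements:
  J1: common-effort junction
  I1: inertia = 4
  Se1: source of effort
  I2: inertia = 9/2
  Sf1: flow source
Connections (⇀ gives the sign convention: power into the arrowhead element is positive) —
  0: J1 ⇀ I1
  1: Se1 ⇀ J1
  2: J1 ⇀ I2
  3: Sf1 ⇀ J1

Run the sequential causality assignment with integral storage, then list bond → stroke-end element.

#1 stroke at J1  (source Se1 imposes e)
#3 stroke at Sf1  (Sf1: flow source, stroke at near end)
#0 stroke at I1  (J1: bond 1 brought effort, rest push out)
#2 stroke at I2  (J1 effort already set via bond 1)

β0 stroke→I1
β1 stroke→J1
β2 stroke→I2
β3 stroke→Sf1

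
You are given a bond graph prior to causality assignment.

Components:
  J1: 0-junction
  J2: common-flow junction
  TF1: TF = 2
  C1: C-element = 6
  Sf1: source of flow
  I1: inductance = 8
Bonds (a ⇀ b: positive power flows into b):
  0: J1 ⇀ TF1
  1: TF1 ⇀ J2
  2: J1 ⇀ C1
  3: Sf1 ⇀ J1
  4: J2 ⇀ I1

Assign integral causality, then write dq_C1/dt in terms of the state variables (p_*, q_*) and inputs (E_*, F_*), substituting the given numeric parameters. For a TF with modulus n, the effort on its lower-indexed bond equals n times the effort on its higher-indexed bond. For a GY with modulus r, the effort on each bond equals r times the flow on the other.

β3 |Sf1  (Sf1 (Sf) sets flow on bond)
β2 |J1  (C1: C, integral causality)
β0 |TF1  (J1 effort already set via bond 2)
β1 |J2  (TF1: transformer flips bond 0)
β4 |I1  (only one flow-in slot at J2)

dq_C1/dt = F_Sf1 - p_I1/16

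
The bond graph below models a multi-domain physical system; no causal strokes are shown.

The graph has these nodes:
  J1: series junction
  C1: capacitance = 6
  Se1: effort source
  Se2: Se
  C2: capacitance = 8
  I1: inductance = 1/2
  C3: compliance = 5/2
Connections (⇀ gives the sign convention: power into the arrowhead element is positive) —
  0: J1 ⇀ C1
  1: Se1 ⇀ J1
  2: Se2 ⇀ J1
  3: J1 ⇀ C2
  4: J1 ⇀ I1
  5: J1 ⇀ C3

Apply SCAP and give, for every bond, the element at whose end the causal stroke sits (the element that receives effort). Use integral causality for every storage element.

bond 1 →J1  (Se1: effort source, stroke at far end)
bond 2 →J1  (source Se2 imposes e)
bond 0 →J1  (C1: C, integral causality)
bond 3 →J1  (C2 outputs effort q/C2)
bond 4 →I1  (I1 integral (f out))
bond 5 →J1  (J1: bond 4 brought flow, rest push out)

bond 0 stroke→J1
bond 1 stroke→J1
bond 2 stroke→J1
bond 3 stroke→J1
bond 4 stroke→I1
bond 5 stroke→J1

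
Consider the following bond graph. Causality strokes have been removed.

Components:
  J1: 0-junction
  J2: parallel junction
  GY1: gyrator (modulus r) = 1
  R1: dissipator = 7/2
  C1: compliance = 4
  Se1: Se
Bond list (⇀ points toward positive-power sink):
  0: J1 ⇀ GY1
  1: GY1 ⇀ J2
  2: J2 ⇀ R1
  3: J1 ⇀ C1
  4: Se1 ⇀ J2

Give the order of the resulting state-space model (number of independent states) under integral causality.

1  (C1 all integral)

β4 →J2  (source Se1 imposes e)
β1 →GY1  (common-e at J2 fixed by 4)
β2 →R1  (0-jn J2 has e-setter on 4)
β0 →GY1  (through GY1, causality inverts; strokes same side of GY1)
β3 →J1  (J1 needs exactly one e-in)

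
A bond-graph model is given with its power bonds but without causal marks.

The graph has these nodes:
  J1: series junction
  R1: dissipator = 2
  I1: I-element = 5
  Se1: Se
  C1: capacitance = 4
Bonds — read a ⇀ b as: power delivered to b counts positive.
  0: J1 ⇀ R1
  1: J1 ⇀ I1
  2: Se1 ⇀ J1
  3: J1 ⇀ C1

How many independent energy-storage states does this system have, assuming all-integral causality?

#2 stroke→J1  (Se1: effort source, stroke at far end)
#1 stroke→I1  (I1 outputs flow p/I1)
#0 stroke→J1  (common-f at J1 fixed by 1)
#3 stroke→J1  (1-jn J1 has f-setter on 1)

2  (C1, I1 all integral)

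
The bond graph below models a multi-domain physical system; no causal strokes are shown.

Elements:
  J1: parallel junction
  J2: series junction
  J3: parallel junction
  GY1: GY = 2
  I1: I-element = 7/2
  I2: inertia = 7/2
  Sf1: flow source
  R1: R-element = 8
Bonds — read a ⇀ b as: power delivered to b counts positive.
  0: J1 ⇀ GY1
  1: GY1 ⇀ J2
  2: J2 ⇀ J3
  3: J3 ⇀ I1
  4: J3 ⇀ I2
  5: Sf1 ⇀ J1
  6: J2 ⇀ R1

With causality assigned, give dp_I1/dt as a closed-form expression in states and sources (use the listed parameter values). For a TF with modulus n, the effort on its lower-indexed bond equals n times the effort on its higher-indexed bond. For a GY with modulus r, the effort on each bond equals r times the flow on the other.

dp_I1/dt = 2*F_Sf1 - 16*p_I1/7 - 16*p_I2/7

b5 →Sf1  (Sf1 (Sf) sets flow on bond)
b0 →J1  (closing 0-jn rule on J1)
b1 →J2  (through GY1, causality inverts; strokes same side of GY1)
b3 →I1  (I1 integral (f out))
b4 →I2  (I2 outputs flow p/I2)
b2 →J3  (J3: last free bond brings effort in)
b6 →J2  (1-jn J2 has f-setter on 2)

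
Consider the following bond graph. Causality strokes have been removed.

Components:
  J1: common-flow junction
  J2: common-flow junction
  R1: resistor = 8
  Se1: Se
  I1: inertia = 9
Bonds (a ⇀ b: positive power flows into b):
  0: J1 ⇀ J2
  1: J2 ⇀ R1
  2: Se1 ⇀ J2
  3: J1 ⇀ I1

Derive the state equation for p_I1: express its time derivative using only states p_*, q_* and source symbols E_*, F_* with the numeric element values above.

dp_I1/dt = E_Se1 - 8*p_I1/9

β2 stroke at J2  (Se1: effort source, stroke at far end)
β3 stroke at I1  (I1 integral (f out))
β0 stroke at J1  (1-jn J1 has f-setter on 3)
β1 stroke at J2  (J2: bond 0 brought flow, rest push out)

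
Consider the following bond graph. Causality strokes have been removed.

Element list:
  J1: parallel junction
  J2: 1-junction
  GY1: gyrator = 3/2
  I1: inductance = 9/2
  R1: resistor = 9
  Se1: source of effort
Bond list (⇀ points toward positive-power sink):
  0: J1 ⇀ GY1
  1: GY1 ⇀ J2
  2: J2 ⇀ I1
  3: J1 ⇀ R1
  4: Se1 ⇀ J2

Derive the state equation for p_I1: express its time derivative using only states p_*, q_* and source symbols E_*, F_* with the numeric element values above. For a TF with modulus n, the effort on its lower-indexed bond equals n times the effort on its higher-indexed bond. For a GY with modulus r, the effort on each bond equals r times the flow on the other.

dp_I1/dt = E_Se1 - p_I1/18

β4 stroke at J2  (Se1 (Se) sets effort on bond)
β2 stroke at I1  (I1 integral (f out))
β1 stroke at J2  (J2 flow already set via bond 2)
β0 stroke at J1  (through GY1, causality inverts; strokes same side of GY1)
β3 stroke at R1  (0-jn J1 has e-setter on 0)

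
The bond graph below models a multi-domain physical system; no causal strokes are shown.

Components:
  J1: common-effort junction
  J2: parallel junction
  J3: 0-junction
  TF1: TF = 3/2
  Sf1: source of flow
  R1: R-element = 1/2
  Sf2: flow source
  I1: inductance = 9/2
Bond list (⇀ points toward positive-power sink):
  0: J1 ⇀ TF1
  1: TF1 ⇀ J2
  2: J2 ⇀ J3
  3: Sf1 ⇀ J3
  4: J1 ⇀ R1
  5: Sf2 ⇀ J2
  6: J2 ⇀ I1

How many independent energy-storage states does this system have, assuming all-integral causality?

β3 |Sf1  (Sf1: flow source, stroke at near end)
β5 |Sf2  (Sf2 (Sf) sets flow on bond)
β2 |J3  (only one effort-in slot at J3)
β6 |I1  (I1 integral (f out))
β1 |J2  (J2 needs exactly one e-in)
β0 |TF1  (through TF1, causality passes straight; one stroke at TF1)
β4 |J1  (J1: last free bond brings effort in)

1  (I1 all integral)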